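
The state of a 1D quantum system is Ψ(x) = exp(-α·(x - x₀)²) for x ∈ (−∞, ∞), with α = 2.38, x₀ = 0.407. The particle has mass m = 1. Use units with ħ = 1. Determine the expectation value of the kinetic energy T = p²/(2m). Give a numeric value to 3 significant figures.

1.19

T = −(ħ²/2m) d²/dx², so ⟨T⟩ = −(ħ²/2m) ∫ Ψ*·Ψ'' dx / ∫|Ψ|² dx; with m = 1.
Gaussian moments (u = x − x₀): ∫u^(2j)·e^(−2αu²) du = (2j−1)!!/(4α)^j · √(π/(2α)), odd powers integrate to 0; here √(π/(2α)) = 0.81240. Derivatives: d/dx e^(−αu²) = −2αu·e^(−αu²), d²/dx² e^(−αu²) = (4α²u² − 2α)·e^(−αu²).
State is unnormalized: ∫|Ψ|² dx = 0.81240, and ∫Ψ*·(−ħ²/2m · Ψ'') dx = 0.96676, so ⟨T⟩ = 0.96676 / 0.81240.
⟨T⟩ = 1.1900.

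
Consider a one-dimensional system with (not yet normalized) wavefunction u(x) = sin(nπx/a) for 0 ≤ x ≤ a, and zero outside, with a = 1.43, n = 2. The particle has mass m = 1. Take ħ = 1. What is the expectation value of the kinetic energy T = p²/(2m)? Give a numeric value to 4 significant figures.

T = −(ħ²/2m) d²/dx², so ⟨T⟩ = −(ħ²/2m) ∫ u*·u'' dx / ∫|u|² dx; with m = 1.
d/dx sin(nπx/a) = (nπ/a)·cos(nπx/a) and d²/dx² sin(nπx/a) = −(nπ/a)²·sin(nπx/a); on 0 ≤ x ≤ a, ∫sin²(nπx/a) dx = a/2 and ∫sin(nπx/a)·cos(nπx/a) dx = 0.
State is unnormalized: ∫|u|² dx = 0.71500, and ∫u*·(−ħ²/2m · u'') dx = 6.9018, so ⟨T⟩ = 6.9018 / 0.71500.
⟨T⟩ = 9.6529.

9.653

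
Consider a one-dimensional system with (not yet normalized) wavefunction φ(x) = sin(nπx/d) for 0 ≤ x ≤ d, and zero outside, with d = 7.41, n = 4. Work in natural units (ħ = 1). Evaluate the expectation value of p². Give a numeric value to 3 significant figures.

p² φ = −ħ² d²φ/dx²; ⟨p²⟩ = −ħ² ∫ φ*·φ'' dx / ∫|φ|² dx.
d/dx sin(nπx/d) = (nπ/d)·cos(nπx/d) and d²/dx² sin(nπx/d) = −(nπ/d)²·sin(nπx/d); on 0 ≤ x ≤ d, ∫sin²(nπx/d) dx = d/2 and ∫sin(nπx/d)·cos(nπx/d) dx = 0.
State is unnormalized: ∫|φ|² dx = 3.7050, and ∫φ*·(−ħ² φ'') dx = 10.655, so ⟨p²⟩ = 10.655 / 3.7050.
⟨p²⟩ = 2.8760.

2.88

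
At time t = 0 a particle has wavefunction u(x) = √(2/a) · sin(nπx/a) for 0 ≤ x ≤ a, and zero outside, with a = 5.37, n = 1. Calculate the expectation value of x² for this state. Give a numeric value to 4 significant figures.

⟨x²⟩ = ∫ x²·|u|² dx (integrals over the domain).
With sin²θ = (1 − cos2θ)/2 on 0 ≤ x ≤ a: ∫sin²(nπx/a) dx = a/2, ∫x·sin²(nπx/a) dx = a²/4, ∫x²·sin²(nπx/a) dx = a³·(1/6 − 1/(4n²π²)); higher powers xᵏ the same way, integrating xᵏ·cos(2nπx/a) by parts.
⟨x²⟩ = 8.1514.

8.151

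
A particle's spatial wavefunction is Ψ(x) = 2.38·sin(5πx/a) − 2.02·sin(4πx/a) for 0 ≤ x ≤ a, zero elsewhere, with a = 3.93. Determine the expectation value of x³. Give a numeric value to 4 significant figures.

⟨x³⟩ = ∫ x³·|Ψ|² dx / ∫|Ψ|² dx (integrals over the domain).
On 0 ≤ x ≤ a (j ≠ l): ∫sin²(jπx/a) dx = a/2, ∫sin(jπx/a)·sin(lπx/a) dx = 0; diagonal moments ∫x·sin²(jπx/a) dx = a²/4, ∫x²·sin²(jπx/a) dx = a³·(1/6 − 1/(4j²π²)); cross terms ∫x·sin(jπx/a)·sin(lπx/a) dx = 0 for j + l even and −4jla²/(π²(j² − l²)²) for j + l odd, ∫x²·sin(jπx/a)·sin(lπx/a) dx = (−1)^(j+l)·4jla³/(π²(j² − l²)²); higher powers the same way via product-to-sum and parts.
State is unnormalized: ∫|Ψ|² dx = 19.149, and ∫Ψ*·x³·Ψ dx = 489.24, so ⟨x³⟩ = 489.24 / 19.149.
⟨x³⟩ = 25.550.

25.55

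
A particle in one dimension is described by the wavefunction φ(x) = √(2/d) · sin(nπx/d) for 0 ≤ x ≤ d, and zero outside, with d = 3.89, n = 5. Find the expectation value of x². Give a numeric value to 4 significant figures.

⟨x²⟩ = ∫ x²·|φ|² dx (integrals over the domain).
With sin²θ = (1 − cos2θ)/2 on 0 ≤ x ≤ d: ∫sin²(nπx/d) dx = d/2, ∫x·sin²(nπx/d) dx = d²/4, ∫x²·sin²(nπx/d) dx = d³·(1/6 − 1/(4n²π²)); higher powers xᵏ the same way, integrating xᵏ·cos(2nπx/d) by parts.
⟨x²⟩ = 5.0134.

5.013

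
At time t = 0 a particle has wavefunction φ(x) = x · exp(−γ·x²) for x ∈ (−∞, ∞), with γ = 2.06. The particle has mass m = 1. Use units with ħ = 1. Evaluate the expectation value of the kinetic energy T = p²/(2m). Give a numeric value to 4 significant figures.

3.090

T = −(ħ²/2m) d²/dx², so ⟨T⟩ = −(ħ²/2m) ∫ φ*·φ'' dx / ∫|φ|² dx; with m = 1.
Expand each integrand as polynomial × e^(−2γx²) and use ∫x^(2j)·e^(−2γx²) dx = (2j−1)!!/(4γ)^j · √(π/(2γ)), odd powers → 0; here √(π/(2γ)) = 0.87323. Differentiate with the product rule, d/dx e^(−γx²) = −2γx·e^(−γx²).
State is unnormalized: ∫|φ|² dx = 0.10597, and ∫φ*·(−ħ²/2m · φ'') dx = 0.32746, so ⟨T⟩ = 0.32746 / 0.10597.
⟨T⟩ = 3.0900.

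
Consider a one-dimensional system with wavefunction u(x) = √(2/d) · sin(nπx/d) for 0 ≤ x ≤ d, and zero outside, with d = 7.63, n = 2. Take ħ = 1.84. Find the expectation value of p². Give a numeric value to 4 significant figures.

2.296

p² u = −ħ² d²u/dx²; ⟨p²⟩ = −ħ² ∫ u*·u'' dx.
d/dx sin(nπx/d) = (nπ/d)·cos(nπx/d) and d²/dx² sin(nπx/d) = −(nπ/d)²·sin(nπx/d); on 0 ≤ x ≤ d, ∫sin²(nπx/d) dx = d/2 and ∫sin(nπx/d)·cos(nπx/d) dx = 0.
⟨p²⟩ = 2.2959.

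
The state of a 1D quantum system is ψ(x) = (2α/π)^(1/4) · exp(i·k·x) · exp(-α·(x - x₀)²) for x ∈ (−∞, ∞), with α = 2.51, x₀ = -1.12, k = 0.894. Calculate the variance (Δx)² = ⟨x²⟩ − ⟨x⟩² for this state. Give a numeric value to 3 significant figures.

Compute ⟨x⟩ and ⟨x²⟩ separately, then (Δx)² = ⟨x²⟩ − ⟨x⟩².
Gaussian moments (u = x − x₀): ∫u^(2j)·e^(−2αu²) du = (2j−1)!!/(4α)^j · √(π/(2α)), odd powers integrate to 0; here √(π/(2α)) = 0.79108.
⟨x⟩ = -1.1200 and ⟨x²⟩ = 1.3540.
(Δx)² = 1.3540 − (-1.1200)² = 0.099602.

0.0996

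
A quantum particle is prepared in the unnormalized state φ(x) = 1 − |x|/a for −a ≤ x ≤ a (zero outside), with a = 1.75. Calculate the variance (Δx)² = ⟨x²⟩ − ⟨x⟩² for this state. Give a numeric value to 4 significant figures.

0.3063

Compute ⟨x⟩ and ⟨x²⟩ separately, then (Δx)² = ⟨x²⟩ − ⟨x⟩².
φ is even, so ∫ over [−a, a] = 2∫₀ᵃ with φ = 1 − x/a there: ∫₀ᵃ (1 − x/a)² dx = a/3, ∫₀ᵃ x²(1 − x/a)² dx = a³/30, ∫₀ᵃ x⁴(1 − x/a)² dx = a⁵/105.
Normalization: ∫|φ|² dx = 1.1667.
⟨x⟩ = 0.0000 and ⟨x²⟩ = 0.30625.
(Δx)² = 0.30625 − (0.0000)² = 0.30625.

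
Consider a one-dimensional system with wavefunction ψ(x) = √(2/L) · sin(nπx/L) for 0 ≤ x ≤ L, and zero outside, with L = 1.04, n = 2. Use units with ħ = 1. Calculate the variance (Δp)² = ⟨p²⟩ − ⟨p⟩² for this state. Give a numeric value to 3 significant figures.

Compute ⟨p⟩ and ⟨p²⟩ separately; (Δp)² = ⟨p²⟩ − ⟨p⟩².
d/dx sin(nπx/L) = (nπ/L)·cos(nπx/L) and d²/dx² sin(nπx/L) = −(nπ/L)²·sin(nπx/L); on 0 ≤ x ≤ L, ∫sin²(nπx/L) dx = L/2 and ∫sin(nπx/L)·cos(nπx/L) dx = 0.
⟨p⟩ = 0.0000 and ⟨p²⟩ = 36.500.
(Δp)² = 36.500 − (0.0000)² = 36.500.

36.5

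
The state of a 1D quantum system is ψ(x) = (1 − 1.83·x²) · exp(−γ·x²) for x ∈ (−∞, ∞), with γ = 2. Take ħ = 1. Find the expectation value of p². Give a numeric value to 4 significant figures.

p² ψ = −ħ² d²ψ/dx²; ⟨p²⟩ = −ħ² ∫ ψ*·ψ'' dx / ∫|ψ|² dx.
Expand each integrand as polynomial × e^(−2γx²) and use ∫x^(2j)·e^(−2γx²) dx = (2j−1)!!/(4γ)^j · √(π/(2γ)), odd powers → 0; here √(π/(2γ)) = 0.88623. Differentiate with the product rule, d/dx e^(−γx²) = −2γx·e^(−γx²).
State is unnormalized: ∫|ψ|² dx = 0.61990, and ∫ψ*·(−ħ² ψ'') dx = 3.2326, so ⟨p²⟩ = 3.2326 / 0.61990.
⟨p²⟩ = 5.2147.

5.215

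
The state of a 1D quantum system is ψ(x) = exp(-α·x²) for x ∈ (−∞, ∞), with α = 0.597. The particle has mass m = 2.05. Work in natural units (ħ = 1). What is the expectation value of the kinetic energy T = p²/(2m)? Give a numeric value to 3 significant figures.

T = −(ħ²/2m) d²/dx², so ⟨T⟩ = −(ħ²/2m) ∫ ψ*·ψ'' dx / ∫|ψ|² dx; with m = 2.05.
Gaussian moments: ∫x^(2j)·e^(−2αx²) dx = (2j−1)!!/(4α)^j · √(π/(2α)), odd powers integrate to 0; here √(π/(2α)) = 1.6221. Derivatives: d/dx e^(−αx²) = −2αx·e^(−αx²), d²/dx² e^(−αx²) = (4α²x² − 2α)·e^(−αx²).
State is unnormalized: ∫|ψ|² dx = 1.6221, and ∫ψ*·(−ħ²/2m · ψ'') dx = 0.23619, so ⟨T⟩ = 0.23619 / 1.6221.
⟨T⟩ = 0.14561.

0.146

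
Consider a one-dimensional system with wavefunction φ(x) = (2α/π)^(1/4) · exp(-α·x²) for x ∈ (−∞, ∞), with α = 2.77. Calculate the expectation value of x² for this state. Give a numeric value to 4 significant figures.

0.09025

⟨x²⟩ = ∫ x²·|φ|² dx (integrals over the domain).
Gaussian moments: ∫x^(2j)·e^(−2αx²) dx = (2j−1)!!/(4α)^j · √(π/(2α)), odd powers integrate to 0; here √(π/(2α)) = 0.75304.
⟨x²⟩ = 0.090253.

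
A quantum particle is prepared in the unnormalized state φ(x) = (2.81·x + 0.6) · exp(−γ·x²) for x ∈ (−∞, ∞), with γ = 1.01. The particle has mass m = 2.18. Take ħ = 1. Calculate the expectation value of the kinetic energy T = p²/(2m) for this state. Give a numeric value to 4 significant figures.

T = −(ħ²/2m) d²/dx², so ⟨T⟩ = −(ħ²/2m) ∫ φ*·φ'' dx / ∫|φ|² dx; with m = 2.18.
Expand each integrand as polynomial × e^(−2γx²) and use ∫x^(2j)·e^(−2γx²) dx = (2j−1)!!/(4γ)^j · √(π/(2γ)), odd powers → 0; here √(π/(2γ)) = 1.2471. Differentiate with the product rule, d/dx e^(−γx²) = −2γx·e^(−γx²).
State is unnormalized: ∫|φ|² dx = 2.8864, and ∫φ*·(−ħ²/2m · φ'') dx = 1.7979, so ⟨T⟩ = 1.7979 / 2.8864.
⟨T⟩ = 0.62289.

0.6229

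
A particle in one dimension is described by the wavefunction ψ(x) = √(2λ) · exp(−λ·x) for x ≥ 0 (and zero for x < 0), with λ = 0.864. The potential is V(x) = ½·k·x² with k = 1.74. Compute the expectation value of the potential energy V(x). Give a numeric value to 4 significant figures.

⟨V⟩ = ∫ V(x)·|ψ|² dx.
Every integrand reduces to terms xʲ·e^(−2λx) on [0, ∞); use ∫₀^∞ xʲ·e^(−2λx) dx = j!/(2λ)^(j+1).
⟨V⟩ = 0.58272.

0.5827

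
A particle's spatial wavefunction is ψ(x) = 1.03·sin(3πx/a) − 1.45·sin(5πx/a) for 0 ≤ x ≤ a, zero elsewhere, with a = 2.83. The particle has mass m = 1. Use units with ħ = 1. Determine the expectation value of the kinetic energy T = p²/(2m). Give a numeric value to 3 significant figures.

12.1

T = −(ħ²/2m) d²/dx², so ⟨T⟩ = −(ħ²/2m) ∫ ψ*·ψ'' dx / ∫|ψ|² dx; with m = 1.
d²/dx² sin(jπx/a) = −(jπ/a)²·sin(jπx/a); on 0 ≤ x ≤ a, ∫sin²(jπx/a) dx = a/2 and ∫sin(jπx/a)·sin(lπx/a) dx = 0 for j ≠ l, so only diagonal terms survive in ∫|ψ|² and ∫ψ·ψ″; ∫ψ·ψ′ dx = [ψ²/2] between the walls = 0.
State is unnormalized: ∫|ψ|² dx = 4.4762, and ∫ψ*·(−ħ²/2m · ψ'') dx = 54.153, so ⟨T⟩ = 54.153 / 4.4762.
⟨T⟩ = 12.098.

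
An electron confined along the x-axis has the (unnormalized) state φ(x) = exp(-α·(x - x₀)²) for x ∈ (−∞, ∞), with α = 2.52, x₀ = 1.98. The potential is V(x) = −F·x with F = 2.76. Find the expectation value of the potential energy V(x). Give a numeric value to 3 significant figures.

⟨V⟩ = ∫ V(x)·|φ|² dx / ∫|φ|² dx.
Gaussian moments (u = x − x₀): ∫u^(2j)·e^(−2αu²) du = (2j−1)!!/(4α)^j · √(π/(2α)), odd powers integrate to 0; here √(π/(2α)) = 0.78951.
State is unnormalized: ∫|φ|² dx = 0.78951, and ∫φ*·V(x)·φ dx = -4.3145, so ⟨V⟩ = -4.3145 / 0.78951.
⟨V⟩ = -5.4648.

-5.46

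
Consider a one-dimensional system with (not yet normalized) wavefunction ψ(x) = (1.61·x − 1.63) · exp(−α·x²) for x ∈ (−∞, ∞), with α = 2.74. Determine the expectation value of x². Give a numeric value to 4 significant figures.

0.1062

⟨x²⟩ = ∫ x²·|ψ|² dx / ∫|ψ|² dx (integrals over the domain).
Expand each integrand as polynomial × e^(−2αx²) and use ∫x^(2j)·e^(−2αx²) dx = (2j−1)!!/(4α)^j · √(π/(2α)), odd powers → 0; here √(π/(2α)) = 0.75715.
State is unnormalized: ∫|ψ|² dx = 2.1908, and ∫ψ*·x²·ψ dx = 0.23256, so ⟨x²⟩ = 0.23256 / 2.1908.
⟨x²⟩ = 0.10616.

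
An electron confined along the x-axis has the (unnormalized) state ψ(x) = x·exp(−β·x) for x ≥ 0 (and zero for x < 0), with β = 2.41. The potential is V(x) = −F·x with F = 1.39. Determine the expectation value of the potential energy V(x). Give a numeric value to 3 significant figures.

⟨V⟩ = ∫ V(x)·|ψ|² dx / ∫|ψ|² dx.
Every integrand reduces to terms xʲ·e^(−2βx) on [0, ∞); use ∫₀^∞ xʲ·e^(−2βx) dx = j!/(2β)^(j+1).
State is unnormalized: ∫|ψ|² dx = 0.017860, and ∫ψ*·V(x)·ψ dx = -0.015452, so ⟨V⟩ = -0.015452 / 0.017860.
⟨V⟩ = -0.86515.

-0.865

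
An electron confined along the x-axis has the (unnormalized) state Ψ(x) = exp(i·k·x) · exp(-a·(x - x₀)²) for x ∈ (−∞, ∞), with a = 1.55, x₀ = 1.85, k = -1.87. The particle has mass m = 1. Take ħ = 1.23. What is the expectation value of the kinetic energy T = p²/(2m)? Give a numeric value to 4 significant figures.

T = −(ħ²/2m) d²/dx², so ⟨T⟩ = −(ħ²/2m) ∫ Ψ*·Ψ'' dx / ∫|Ψ|² dx; with m = 1.
Gaussian moments (u = x − x₀): ∫u^(2j)·e^(−2au²) du = (2j−1)!!/(4a)^j · √(π/(2a)), odd powers integrate to 0; here √(π/(2a)) = 1.0067. Derivatives: Ψ′ = (ik − 2au)·Ψ, Ψ″ = ((ik − 2au)² − 2a)·Ψ; the odd-in-u pieces drop out.
State is unnormalized: ∫|Ψ|² dx = 1.0067, and ∫Ψ*·(−ħ²/2m · Ψ'') dx = 3.8433, so ⟨T⟩ = 3.8433 / 1.0067.
⟨T⟩ = 3.8177.

3.818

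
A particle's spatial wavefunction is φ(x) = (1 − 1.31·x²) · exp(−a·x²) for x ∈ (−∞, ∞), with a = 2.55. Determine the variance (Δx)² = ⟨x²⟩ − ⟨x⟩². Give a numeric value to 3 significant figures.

Compute ⟨x⟩ and ⟨x²⟩ separately, then (Δx)² = ⟨x²⟩ − ⟨x⟩².
Expand each integrand as polynomial × e^(−2ax²) and use ∫x^(2j)·e^(−2ax²) dx = (2j−1)!!/(4a)^j · √(π/(2a)), odd powers → 0; here √(π/(2a)) = 0.78486.
Normalization: ∫|φ|² dx = 0.62209.
⟨x⟩ = 0.0000 and ⟨x²⟩ = 0.058979.
(Δx)² = 0.058979 − (0.0000)² = 0.058979.

0.0590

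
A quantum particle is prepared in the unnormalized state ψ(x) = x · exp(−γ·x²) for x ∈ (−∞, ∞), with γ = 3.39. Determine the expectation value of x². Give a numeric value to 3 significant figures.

⟨x²⟩ = ∫ x²·|ψ|² dx / ∫|ψ|² dx (integrals over the domain).
Expand each integrand as polynomial × e^(−2γx²) and use ∫x^(2j)·e^(−2γx²) dx = (2j−1)!!/(4γ)^j · √(π/(2γ)), odd powers → 0; here √(π/(2γ)) = 0.68071.
State is unnormalized: ∫|ψ|² dx = 0.050200, and ∫ψ*·x²·ψ dx = 0.011106, so ⟨x²⟩ = 0.011106 / 0.050200.
⟨x²⟩ = 0.22124.

0.221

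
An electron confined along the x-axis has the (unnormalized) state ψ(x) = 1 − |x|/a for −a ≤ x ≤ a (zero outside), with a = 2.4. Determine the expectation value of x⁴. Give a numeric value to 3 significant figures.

⟨x⁴⟩ = ∫ x⁴·|ψ|² dx / ∫|ψ|² dx (integrals over the domain).
ψ is even, so ∫ over [−a, a] = 2∫₀ᵃ with ψ = 1 − x/a there: ∫₀ᵃ (1 − x/a)² dx = a/3, ∫₀ᵃ x²(1 − x/a)² dx = a³/30, ∫₀ᵃ x⁴(1 − x/a)² dx = a⁵/105.
State is unnormalized: ∫|ψ|² dx = 1.6000, and ∫ψ*·x⁴·ψ dx = 1.5167, so ⟨x⁴⟩ = 1.5167 / 1.6000.
⟨x⁴⟩ = 0.94793.

0.948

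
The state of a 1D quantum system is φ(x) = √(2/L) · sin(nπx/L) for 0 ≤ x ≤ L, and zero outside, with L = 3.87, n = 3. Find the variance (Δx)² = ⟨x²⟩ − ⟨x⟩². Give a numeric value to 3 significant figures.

1.16

Compute ⟨x⟩ and ⟨x²⟩ separately, then (Δx)² = ⟨x²⟩ − ⟨x⟩².
With sin²θ = (1 − cos2θ)/2 on 0 ≤ x ≤ L: ∫sin²(nπx/L) dx = L/2, ∫x·sin²(nπx/L) dx = L²/4, ∫x²·sin²(nπx/L) dx = L³·(1/6 − 1/(4n²π²)); higher powers xᵏ the same way, integrating xᵏ·cos(2nπx/L) by parts.
⟨x⟩ = 1.9350 and ⟨x²⟩ = 4.9080.
(Δx)² = 4.9080 − (1.9350)² = 1.1638.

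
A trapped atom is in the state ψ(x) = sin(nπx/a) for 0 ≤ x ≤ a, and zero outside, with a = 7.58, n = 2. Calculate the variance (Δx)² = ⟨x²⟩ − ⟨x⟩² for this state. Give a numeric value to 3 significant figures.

Compute ⟨x⟩ and ⟨x²⟩ separately, then (Δx)² = ⟨x²⟩ − ⟨x⟩².
With sin²θ = (1 − cos2θ)/2 on 0 ≤ x ≤ a: ∫sin²(nπx/a) dx = a/2, ∫x·sin²(nπx/a) dx = a²/4, ∫x²·sin²(nπx/a) dx = a³·(1/6 − 1/(4n²π²)); higher powers xᵏ the same way, integrating xᵏ·cos(2nπx/a) by parts.
Normalization: ∫|ψ|² dx = 3.7900.
⟨x⟩ = 3.7900 and ⟨x²⟩ = 18.424.
(Δx)² = 18.424 − (3.7900)² = 4.0603.

4.06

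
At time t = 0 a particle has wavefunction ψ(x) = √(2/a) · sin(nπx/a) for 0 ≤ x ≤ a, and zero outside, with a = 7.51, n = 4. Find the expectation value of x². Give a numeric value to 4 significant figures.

⟨x²⟩ = ∫ x²·|ψ|² dx (integrals over the domain).
With sin²θ = (1 − cos2θ)/2 on 0 ≤ x ≤ a: ∫sin²(nπx/a) dx = a/2, ∫x·sin²(nπx/a) dx = a²/4, ∫x²·sin²(nπx/a) dx = a³·(1/6 − 1/(4n²π²)); higher powers xᵏ the same way, integrating xᵏ·cos(2nπx/a) by parts.
⟨x²⟩ = 18.621.

18.62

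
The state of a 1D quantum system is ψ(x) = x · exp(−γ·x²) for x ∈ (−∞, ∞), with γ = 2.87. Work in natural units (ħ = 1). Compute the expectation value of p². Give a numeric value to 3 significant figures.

8.61

p² ψ = −ħ² d²ψ/dx²; ⟨p²⟩ = −ħ² ∫ ψ*·ψ'' dx / ∫|ψ|² dx.
Expand each integrand as polynomial × e^(−2γx²) and use ∫x^(2j)·e^(−2γx²) dx = (2j−1)!!/(4γ)^j · √(π/(2γ)), odd powers → 0; here √(π/(2γ)) = 0.73981. Differentiate with the product rule, d/dx e^(−γx²) = −2γx·e^(−γx²).
State is unnormalized: ∫|ψ|² dx = 0.064443, and ∫ψ*·(−ħ² ψ'') dx = 0.55486, so ⟨p²⟩ = 0.55486 / 0.064443.
⟨p²⟩ = 8.6100.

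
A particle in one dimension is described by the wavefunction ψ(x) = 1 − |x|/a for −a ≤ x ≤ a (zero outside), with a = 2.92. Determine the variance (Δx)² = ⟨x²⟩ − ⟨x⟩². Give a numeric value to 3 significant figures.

0.853

Compute ⟨x⟩ and ⟨x²⟩ separately, then (Δx)² = ⟨x²⟩ − ⟨x⟩².
ψ is even, so ∫ over [−a, a] = 2∫₀ᵃ with ψ = 1 − x/a there: ∫₀ᵃ (1 − x/a)² dx = a/3, ∫₀ᵃ x²(1 − x/a)² dx = a³/30, ∫₀ᵃ x⁴(1 − x/a)² dx = a⁵/105.
Normalization: ∫|ψ|² dx = 1.9467.
⟨x⟩ = 0.0000 and ⟨x²⟩ = 0.85264.
(Δx)² = 0.85264 − (0.0000)² = 0.85264.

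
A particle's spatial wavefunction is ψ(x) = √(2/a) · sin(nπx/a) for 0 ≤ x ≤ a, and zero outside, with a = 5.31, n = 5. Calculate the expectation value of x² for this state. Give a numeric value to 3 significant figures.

9.34

⟨x²⟩ = ∫ x²·|ψ|² dx (integrals over the domain).
With sin²θ = (1 − cos2θ)/2 on 0 ≤ x ≤ a: ∫sin²(nπx/a) dx = a/2, ∫x·sin²(nπx/a) dx = a²/4, ∫x²·sin²(nπx/a) dx = a³·(1/6 − 1/(4n²π²)); higher powers xᵏ the same way, integrating xᵏ·cos(2nπx/a) by parts.
⟨x²⟩ = 9.3416.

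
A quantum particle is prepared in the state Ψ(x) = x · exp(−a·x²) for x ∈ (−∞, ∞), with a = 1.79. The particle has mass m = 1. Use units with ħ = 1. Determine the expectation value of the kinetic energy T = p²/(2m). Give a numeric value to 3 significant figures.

T = −(ħ²/2m) d²/dx², so ⟨T⟩ = −(ħ²/2m) ∫ Ψ*·Ψ'' dx / ∫|Ψ|² dx; with m = 1.
Expand each integrand as polynomial × e^(−2ax²) and use ∫x^(2j)·e^(−2ax²) dx = (2j−1)!!/(4a)^j · √(π/(2a)), odd powers → 0; here √(π/(2a)) = 0.93677. Differentiate with the product rule, d/dx e^(−ax²) = −2ax·e^(−ax²).
State is unnormalized: ∫|Ψ|² dx = 0.13083, and ∫Ψ*·(−ħ²/2m · Ψ'') dx = 0.35129, so ⟨T⟩ = 0.35129 / 0.13083.
⟨T⟩ = 2.6850.

2.69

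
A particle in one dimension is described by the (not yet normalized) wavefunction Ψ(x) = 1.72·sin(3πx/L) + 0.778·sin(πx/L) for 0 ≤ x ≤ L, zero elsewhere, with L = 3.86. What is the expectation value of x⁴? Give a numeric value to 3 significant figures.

49.4

⟨x⁴⟩ = ∫ x⁴·|Ψ|² dx / ∫|Ψ|² dx (integrals over the domain).
On 0 ≤ x ≤ L (j ≠ l): ∫sin²(jπx/L) dx = L/2, ∫sin(jπx/L)·sin(lπx/L) dx = 0; diagonal moments ∫x·sin²(jπx/L) dx = L²/4, ∫x²·sin²(jπx/L) dx = L³·(1/6 − 1/(4j²π²)); cross terms ∫x·sin(jπx/L)·sin(lπx/L) dx = 0 for j + l even and −4jlL²/(π²(j² − l²)²) for j + l odd, ∫x²·sin(jπx/L)·sin(lπx/L) dx = (−1)^(j+l)·4jlL³/(π²(j² − l²)²); higher powers the same way via product-to-sum and parts.
State is unnormalized: ∫|Ψ|² dx = 6.8779, and ∫Ψ*·x⁴·Ψ dx = 339.65, so ⟨x⁴⟩ = 339.65 / 6.8779.
⟨x⁴⟩ = 49.382.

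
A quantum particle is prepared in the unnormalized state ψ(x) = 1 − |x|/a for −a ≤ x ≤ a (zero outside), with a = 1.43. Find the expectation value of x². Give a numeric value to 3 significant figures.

0.204

⟨x²⟩ = ∫ x²·|ψ|² dx / ∫|ψ|² dx (integrals over the domain).
ψ is even, so ∫ over [−a, a] = 2∫₀ᵃ with ψ = 1 − x/a there: ∫₀ᵃ (1 − x/a)² dx = a/3, ∫₀ᵃ x²(1 − x/a)² dx = a³/30, ∫₀ᵃ x⁴(1 − x/a)² dx = a⁵/105.
State is unnormalized: ∫|ψ|² dx = 0.95333, and ∫ψ*·x²·ψ dx = 0.19495, so ⟨x²⟩ = 0.19495 / 0.95333.
⟨x²⟩ = 0.20449.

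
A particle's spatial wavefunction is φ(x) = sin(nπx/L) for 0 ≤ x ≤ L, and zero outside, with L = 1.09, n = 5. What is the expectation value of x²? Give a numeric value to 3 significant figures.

0.394

⟨x²⟩ = ∫ x²·|φ|² dx / ∫|φ|² dx (integrals over the domain).
With sin²θ = (1 − cos2θ)/2 on 0 ≤ x ≤ L: ∫sin²(nπx/L) dx = L/2, ∫x·sin²(nπx/L) dx = L²/4, ∫x²·sin²(nπx/L) dx = L³·(1/6 − 1/(4n²π²)); higher powers xᵏ the same way, integrating xᵏ·cos(2nπx/L) by parts.
State is unnormalized: ∫|φ|² dx = 0.54500, and ∫φ*·x²·φ dx = 0.21453, so ⟨x²⟩ = 0.21453 / 0.54500.
⟨x²⟩ = 0.39363.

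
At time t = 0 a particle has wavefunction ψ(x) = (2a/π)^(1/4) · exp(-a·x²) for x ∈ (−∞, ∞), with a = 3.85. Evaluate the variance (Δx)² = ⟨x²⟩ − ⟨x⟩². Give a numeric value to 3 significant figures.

Compute ⟨x⟩ and ⟨x²⟩ separately, then (Δx)² = ⟨x²⟩ − ⟨x⟩².
Gaussian moments: ∫x^(2j)·e^(−2ax²) dx = (2j−1)!!/(4a)^j · √(π/(2a)), odd powers integrate to 0; here √(π/(2a)) = 0.63875.
⟨x⟩ = 0.0000 and ⟨x²⟩ = 0.064935.
(Δx)² = 0.064935 − (0.0000)² = 0.064935.

0.0649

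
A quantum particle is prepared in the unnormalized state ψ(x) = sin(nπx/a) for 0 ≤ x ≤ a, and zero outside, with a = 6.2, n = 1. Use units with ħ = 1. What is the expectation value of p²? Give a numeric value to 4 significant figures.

0.2568

p² ψ = −ħ² d²ψ/dx²; ⟨p²⟩ = −ħ² ∫ ψ*·ψ'' dx / ∫|ψ|² dx.
d/dx sin(nπx/a) = (nπ/a)·cos(nπx/a) and d²/dx² sin(nπx/a) = −(nπ/a)²·sin(nπx/a); on 0 ≤ x ≤ a, ∫sin²(nπx/a) dx = a/2 and ∫sin(nπx/a)·cos(nπx/a) dx = 0.
State is unnormalized: ∫|ψ|² dx = 3.1000, and ∫ψ*·(−ħ² ψ'') dx = 0.79594, so ⟨p²⟩ = 0.79594 / 3.1000.
⟨p²⟩ = 0.25675.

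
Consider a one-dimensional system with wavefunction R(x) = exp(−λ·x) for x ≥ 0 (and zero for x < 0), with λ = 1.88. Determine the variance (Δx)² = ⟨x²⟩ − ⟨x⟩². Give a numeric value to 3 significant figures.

0.0707

Compute ⟨x⟩ and ⟨x²⟩ separately, then (Δx)² = ⟨x²⟩ − ⟨x⟩².
Every integrand reduces to terms xʲ·e^(−2λx) on [0, ∞); use ∫₀^∞ xʲ·e^(−2λx) dx = j!/(2λ)^(j+1).
Normalization: ∫|R|² dx = 0.26596.
⟨x⟩ = 0.26596 and ⟨x²⟩ = 0.14147.
(Δx)² = 0.14147 − (0.26596)² = 0.070733.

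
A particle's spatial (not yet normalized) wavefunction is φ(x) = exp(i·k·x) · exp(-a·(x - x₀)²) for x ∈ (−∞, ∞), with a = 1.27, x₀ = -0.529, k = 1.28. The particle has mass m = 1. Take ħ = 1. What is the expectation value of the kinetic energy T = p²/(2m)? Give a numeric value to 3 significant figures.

1.45

T = −(ħ²/2m) d²/dx², so ⟨T⟩ = −(ħ²/2m) ∫ φ*·φ'' dx / ∫|φ|² dx; with m = 1.
Gaussian moments (u = x − x₀): ∫u^(2j)·e^(−2au²) du = (2j−1)!!/(4a)^j · √(π/(2a)), odd powers integrate to 0; here √(π/(2a)) = 1.1121. Derivatives: φ′ = (ik − 2au)·φ, φ″ = ((ik − 2au)² − 2a)·φ; the odd-in-u pieces drop out.
State is unnormalized: ∫|φ|² dx = 1.1121, and ∫φ*·(−ħ²/2m · φ'') dx = 1.6173, so ⟨T⟩ = 1.6173 / 1.1121.
⟨T⟩ = 1.4542.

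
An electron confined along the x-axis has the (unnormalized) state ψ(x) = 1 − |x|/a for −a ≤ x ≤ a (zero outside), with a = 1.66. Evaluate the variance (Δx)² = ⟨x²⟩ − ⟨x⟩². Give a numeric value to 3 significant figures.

Compute ⟨x⟩ and ⟨x²⟩ separately, then (Δx)² = ⟨x²⟩ − ⟨x⟩².
ψ is even, so ∫ over [−a, a] = 2∫₀ᵃ with ψ = 1 − x/a there: ∫₀ᵃ (1 − x/a)² dx = a/3, ∫₀ᵃ x²(1 − x/a)² dx = a³/30, ∫₀ᵃ x⁴(1 − x/a)² dx = a⁵/105.
Normalization: ∫|ψ|² dx = 1.1067.
⟨x⟩ = 0.0000 and ⟨x²⟩ = 0.27556.
(Δx)² = 0.27556 − (0.0000)² = 0.27556.

0.276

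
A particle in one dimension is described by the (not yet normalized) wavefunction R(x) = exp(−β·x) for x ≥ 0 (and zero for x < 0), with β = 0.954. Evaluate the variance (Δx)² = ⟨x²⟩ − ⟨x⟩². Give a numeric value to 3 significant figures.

Compute ⟨x⟩ and ⟨x²⟩ separately, then (Δx)² = ⟨x²⟩ − ⟨x⟩².
Every integrand reduces to terms xʲ·e^(−2βx) on [0, ∞); use ∫₀^∞ xʲ·e^(−2βx) dx = j!/(2β)^(j+1).
Normalization: ∫|R|² dx = 0.52411.
⟨x⟩ = 0.52411 and ⟨x²⟩ = 0.54938.
(Δx)² = 0.54938 − (0.52411)² = 0.27469.

0.275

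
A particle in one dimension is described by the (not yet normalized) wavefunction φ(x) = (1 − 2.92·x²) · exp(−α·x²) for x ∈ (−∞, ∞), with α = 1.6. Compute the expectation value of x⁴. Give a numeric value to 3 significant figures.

0.383

⟨x⁴⟩ = ∫ x⁴·|φ|² dx / ∫|φ|² dx (integrals over the domain).
Expand each integrand as polynomial × e^(−2αx²) and use ∫x^(2j)·e^(−2αx²) dx = (2j−1)!!/(4α)^j · √(π/(2α)), odd powers → 0; here √(π/(2α)) = 0.99083.
State is unnormalized: ∫|φ|² dx = 0.70546, and ∫φ*·x⁴·φ dx = 0.27020, so ⟨x⁴⟩ = 0.27020 / 0.70546.
⟨x⁴⟩ = 0.38301.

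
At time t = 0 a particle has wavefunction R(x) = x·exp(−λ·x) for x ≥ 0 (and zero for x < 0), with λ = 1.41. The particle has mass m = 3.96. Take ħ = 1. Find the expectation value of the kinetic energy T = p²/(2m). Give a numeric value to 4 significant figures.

0.2510

T = −(ħ²/2m) d²/dx², so ⟨T⟩ = −(ħ²/2m) ∫ R*·R'' dx / ∫|R|² dx; with m = 3.96.
Differentiate x·exp(−λ·x) with the product rule; every integrand then reduces to terms xʲ·e^(−2λx) on [0, ∞), with ∫₀^∞ xʲ·e^(−2λx) dx = j!/(2λ)^(j+1).
State is unnormalized: ∫|R|² dx = 0.089183, and ∫R*·(−ħ²/2m · R'') dx = 0.022387, so ⟨T⟩ = 0.022387 / 0.089183.
⟨T⟩ = 0.25102.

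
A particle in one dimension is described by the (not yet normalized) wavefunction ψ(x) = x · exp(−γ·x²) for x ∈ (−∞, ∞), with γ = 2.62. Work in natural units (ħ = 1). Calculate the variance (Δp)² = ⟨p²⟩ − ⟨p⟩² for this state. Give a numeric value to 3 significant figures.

Compute ⟨p⟩ and ⟨p²⟩ separately; (Δp)² = ⟨p²⟩ − ⟨p⟩².
Expand each integrand as polynomial × e^(−2γx²) and use ∫x^(2j)·e^(−2γx²) dx = (2j−1)!!/(4γ)^j · √(π/(2γ)), odd powers → 0; here √(π/(2γ)) = 0.77430. Differentiate with the product rule, d/dx e^(−γx²) = −2γx·e^(−γx²).
Normalization: ∫|ψ|² dx = 0.073884.
⟨p⟩ = 0.0000 and ⟨p²⟩ = 7.8600.
(Δp)² = 7.8600 − (0.0000)² = 7.8600.

7.86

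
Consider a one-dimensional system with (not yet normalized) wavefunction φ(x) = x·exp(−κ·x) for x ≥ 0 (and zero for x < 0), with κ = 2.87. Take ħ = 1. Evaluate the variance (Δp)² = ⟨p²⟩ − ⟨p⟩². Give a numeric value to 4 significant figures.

8.237

Compute ⟨p⟩ and ⟨p²⟩ separately; (Δp)² = ⟨p²⟩ − ⟨p⟩².
Differentiate x·exp(−κ·x) with the product rule; every integrand then reduces to terms xʲ·e^(−2κx) on [0, ∞), with ∫₀^∞ xʲ·e^(−2κx) dx = j!/(2κ)^(j+1).
Normalization: ∫|φ|² dx = 0.010575.
⟨p⟩ = 0.0000 and ⟨p²⟩ = 8.2369.
(Δp)² = 8.2369 − (0.0000)² = 8.2369.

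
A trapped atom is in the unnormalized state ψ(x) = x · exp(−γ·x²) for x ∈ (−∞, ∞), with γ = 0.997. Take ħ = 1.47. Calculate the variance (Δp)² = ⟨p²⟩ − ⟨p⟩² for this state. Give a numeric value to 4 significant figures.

6.463

Compute ⟨p⟩ and ⟨p²⟩ separately; (Δp)² = ⟨p²⟩ − ⟨p⟩².
Expand each integrand as polynomial × e^(−2γx²) and use ∫x^(2j)·e^(−2γx²) dx = (2j−1)!!/(4γ)^j · √(π/(2γ)), odd powers → 0; here √(π/(2γ)) = 1.2552. Differentiate with the product rule, d/dx e^(−γx²) = −2γx·e^(−γx²).
Normalization: ∫|ψ|² dx = 0.31474.
⟨p⟩ = 0.0000 and ⟨p²⟩ = 6.4633.
(Δp)² = 6.4633 − (0.0000)² = 6.4633.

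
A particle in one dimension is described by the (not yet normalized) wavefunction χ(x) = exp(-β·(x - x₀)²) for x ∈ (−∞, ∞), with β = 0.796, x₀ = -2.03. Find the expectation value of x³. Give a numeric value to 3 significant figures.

⟨x³⟩ = ∫ x³·|χ|² dx / ∫|χ|² dx (integrals over the domain).
Gaussian moments (u = x − x₀): ∫u^(2j)·e^(−2βu²) du = (2j−1)!!/(4β)^j · √(π/(2β)), odd powers integrate to 0; here √(π/(2β)) = 1.4048.
State is unnormalized: ∫|χ|² dx = 1.4048, and ∫χ*·x³·χ dx = -14.438, so ⟨x³⟩ = -14.438 / 1.4048.
⟨x³⟩ = -10.278.

-10.3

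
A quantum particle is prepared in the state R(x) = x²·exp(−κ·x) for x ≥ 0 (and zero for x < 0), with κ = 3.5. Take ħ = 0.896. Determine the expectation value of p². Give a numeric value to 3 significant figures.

p² R = −ħ² d²R/dx²; ⟨p²⟩ = −ħ² ∫ R*·R'' dx / ∫|R|² dx.
Differentiate x²·exp(−κ·x) with the product rule; every integrand then reduces to terms xʲ·e^(−2κx) on [0, ∞), with ∫₀^∞ xʲ·e^(−2κx) dx = j!/(2κ)^(j+1).
State is unnormalized: ∫|R|² dx = 0.0014280, and ∫R*·(−ħ² R'') dx = 0.0046811, so ⟨p²⟩ = 0.0046811 / 0.0014280.
⟨p²⟩ = 3.2782.

3.28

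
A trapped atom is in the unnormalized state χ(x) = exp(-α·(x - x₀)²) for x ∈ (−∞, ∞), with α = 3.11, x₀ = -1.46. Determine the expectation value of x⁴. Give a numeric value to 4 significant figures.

5.591

⟨x⁴⟩ = ∫ x⁴·|χ|² dx / ∫|χ|² dx (integrals over the domain).
Gaussian moments (u = x − x₀): ∫u^(2j)·e^(−2αu²) du = (2j−1)!!/(4α)^j · √(π/(2α)), odd powers integrate to 0; here √(π/(2α)) = 0.71069.
State is unnormalized: ∫|χ|² dx = 0.71069, and ∫χ*·x⁴·χ dx = 3.9736, so ⟨x⁴⟩ = 3.9736 / 0.71069.
⟨x⁴⟩ = 5.5912.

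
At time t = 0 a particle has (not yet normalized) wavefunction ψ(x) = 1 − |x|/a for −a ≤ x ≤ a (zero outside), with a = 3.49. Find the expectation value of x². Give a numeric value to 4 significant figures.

⟨x²⟩ = ∫ x²·|ψ|² dx / ∫|ψ|² dx (integrals over the domain).
ψ is even, so ∫ over [−a, a] = 2∫₀ᵃ with ψ = 1 − x/a there: ∫₀ᵃ (1 − x/a)² dx = a/3, ∫₀ᵃ x²(1 − x/a)² dx = a³/30, ∫₀ᵃ x⁴(1 − x/a)² dx = a⁵/105.
State is unnormalized: ∫|ψ|² dx = 2.3267, and ∫ψ*·x²·ψ dx = 2.8339, so ⟨x²⟩ = 2.8339 / 2.3267.
⟨x²⟩ = 1.2180.

1.218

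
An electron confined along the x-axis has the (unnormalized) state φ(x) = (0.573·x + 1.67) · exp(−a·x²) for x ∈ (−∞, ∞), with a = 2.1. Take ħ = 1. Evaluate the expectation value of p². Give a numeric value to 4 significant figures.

2.158

p² φ = −ħ² d²φ/dx²; ⟨p²⟩ = −ħ² ∫ φ*·φ'' dx / ∫|φ|² dx.
Expand each integrand as polynomial × e^(−2ax²) and use ∫x^(2j)·e^(−2ax²) dx = (2j−1)!!/(4a)^j · √(π/(2a)), odd powers → 0; here √(π/(2a)) = 0.86487. Differentiate with the product rule, d/dx e^(−ax²) = −2ax·e^(−ax²).
State is unnormalized: ∫|φ|² dx = 2.4458, and ∫φ*·(−ħ² φ'') dx = 5.2782, so ⟨p²⟩ = 5.2782 / 2.4458.
⟨p²⟩ = 2.1580.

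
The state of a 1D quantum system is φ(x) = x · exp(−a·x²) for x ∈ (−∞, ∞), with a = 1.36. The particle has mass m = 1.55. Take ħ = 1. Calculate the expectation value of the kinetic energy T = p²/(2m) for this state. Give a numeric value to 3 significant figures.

T = −(ħ²/2m) d²/dx², so ⟨T⟩ = −(ħ²/2m) ∫ φ*·φ'' dx / ∫|φ|² dx; with m = 1.55.
Expand each integrand as polynomial × e^(−2ax²) and use ∫x^(2j)·e^(−2ax²) dx = (2j−1)!!/(4a)^j · √(π/(2a)), odd powers → 0; here √(π/(2a)) = 1.0747. Differentiate with the product rule, d/dx e^(−ax²) = −2ax·e^(−ax²).
State is unnormalized: ∫|φ|² dx = 0.19756, and ∫φ*·(−ħ²/2m · φ'') dx = 0.26001, so ⟨T⟩ = 0.26001 / 0.19756.
⟨T⟩ = 1.3161.

1.32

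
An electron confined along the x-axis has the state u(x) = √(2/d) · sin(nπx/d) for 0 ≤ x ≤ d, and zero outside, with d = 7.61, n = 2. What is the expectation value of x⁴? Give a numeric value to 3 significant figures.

⟨x⁴⟩ = ∫ x⁴·|u|² dx (integrals over the domain).
With sin²θ = (1 − cos2θ)/2 on 0 ≤ x ≤ d: ∫sin²(nπx/d) dx = d/2, ∫x·sin²(nπx/d) dx = d²/4, ∫x²·sin²(nπx/d) dx = d³·(1/6 − 1/(4n²π²)); higher powers xᵏ the same way, integrating xᵏ·cos(2nπx/d) by parts.
⟨x⁴⟩ = 589.04.

589.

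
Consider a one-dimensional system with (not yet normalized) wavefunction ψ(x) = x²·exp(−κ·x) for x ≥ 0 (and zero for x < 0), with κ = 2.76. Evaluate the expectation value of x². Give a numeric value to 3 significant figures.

0.985

⟨x²⟩ = ∫ x²·|ψ|² dx / ∫|ψ|² dx (integrals over the domain).
Every integrand reduces to terms xʲ·e^(−2κx) on [0, ∞); use ∫₀^∞ xʲ·e^(−2κx) dx = j!/(2κ)^(j+1).
State is unnormalized: ∫|ψ|² dx = 0.0046829, and ∫ψ*·x²·ψ dx = 0.0046106, so ⟨x²⟩ = 0.0046106 / 0.0046829.
⟨x²⟩ = 0.98456.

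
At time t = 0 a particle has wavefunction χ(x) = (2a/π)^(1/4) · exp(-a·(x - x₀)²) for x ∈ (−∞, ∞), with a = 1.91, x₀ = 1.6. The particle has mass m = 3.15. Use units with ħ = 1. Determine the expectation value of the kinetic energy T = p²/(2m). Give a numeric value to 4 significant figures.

0.3032

T = −(ħ²/2m) d²/dx², so ⟨T⟩ = −(ħ²/2m) ∫ χ*·χ'' dx; with m = 3.15.
Gaussian moments (u = x − x₀): ∫u^(2j)·e^(−2au²) du = (2j−1)!!/(4a)^j · √(π/(2a)), odd powers integrate to 0; here √(π/(2a)) = 0.90687. Derivatives: d/dx e^(−au²) = −2au·e^(−au²), d²/dx² e^(−au²) = (4a²u² − 2a)·e^(−au²).
⟨T⟩ = 0.30317.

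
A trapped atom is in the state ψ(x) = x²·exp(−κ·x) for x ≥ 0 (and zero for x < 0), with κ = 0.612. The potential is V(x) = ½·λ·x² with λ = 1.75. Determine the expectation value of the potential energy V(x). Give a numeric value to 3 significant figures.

⟨V⟩ = ∫ V(x)·|ψ|² dx / ∫|ψ|² dx.
Every integrand reduces to terms xʲ·e^(−2κx) on [0, ∞); use ∫₀^∞ xʲ·e^(−2κx) dx = j!/(2κ)^(j+1).
State is unnormalized: ∫|ψ|² dx = 8.7358, and ∫ψ*·V(x)·ψ dx = 153.06, so ⟨V⟩ = 153.06 / 8.7358.
⟨V⟩ = 17.521.

17.5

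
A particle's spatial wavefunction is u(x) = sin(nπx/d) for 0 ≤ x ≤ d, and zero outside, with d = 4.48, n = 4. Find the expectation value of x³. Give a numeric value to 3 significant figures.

22.1

⟨x³⟩ = ∫ x³·|u|² dx / ∫|u|² dx (integrals over the domain).
With sin²θ = (1 − cos2θ)/2 on 0 ≤ x ≤ d: ∫sin²(nπx/d) dx = d/2, ∫x·sin²(nπx/d) dx = d²/4, ∫x²·sin²(nπx/d) dx = d³·(1/6 − 1/(4n²π²)); higher powers xᵏ the same way, integrating xᵏ·cos(2nπx/d) by parts.
State is unnormalized: ∫|u|² dx = 2.2400, and ∫u*·x³·u dx = 49.396, so ⟨x³⟩ = 49.396 / 2.2400.
⟨x³⟩ = 22.052.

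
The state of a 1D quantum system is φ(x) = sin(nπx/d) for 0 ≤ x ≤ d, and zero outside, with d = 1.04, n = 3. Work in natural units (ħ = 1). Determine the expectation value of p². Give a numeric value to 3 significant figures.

82.1

p² φ = −ħ² d²φ/dx²; ⟨p²⟩ = −ħ² ∫ φ*·φ'' dx / ∫|φ|² dx.
d/dx sin(nπx/d) = (nπ/d)·cos(nπx/d) and d²/dx² sin(nπx/d) = −(nπ/d)²·sin(nπx/d); on 0 ≤ x ≤ d, ∫sin²(nπx/d) dx = d/2 and ∫sin(nπx/d)·cos(nπx/d) dx = 0.
State is unnormalized: ∫|φ|² dx = 0.52000, and ∫φ*·(−ħ² φ'') dx = 42.705, so ⟨p²⟩ = 42.705 / 0.52000.
⟨p²⟩ = 82.125.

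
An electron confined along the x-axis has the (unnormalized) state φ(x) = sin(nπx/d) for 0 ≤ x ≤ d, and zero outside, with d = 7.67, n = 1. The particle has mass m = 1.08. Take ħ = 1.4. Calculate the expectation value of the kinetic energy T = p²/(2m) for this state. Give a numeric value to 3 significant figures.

T = −(ħ²/2m) d²/dx², so ⟨T⟩ = −(ħ²/2m) ∫ φ*·φ'' dx / ∫|φ|² dx; with m = 1.08.
d/dx sin(nπx/d) = (nπ/d)·cos(nπx/d) and d²/dx² sin(nπx/d) = −(nπ/d)²·sin(nπx/d); on 0 ≤ x ≤ d, ∫sin²(nπx/d) dx = d/2 and ∫sin(nπx/d)·cos(nπx/d) dx = 0.
State is unnormalized: ∫|φ|² dx = 3.8350, and ∫φ*·(−ħ²/2m · φ'') dx = 0.58382, so ⟨T⟩ = 0.58382 / 3.8350.
⟨T⟩ = 0.15223.

0.152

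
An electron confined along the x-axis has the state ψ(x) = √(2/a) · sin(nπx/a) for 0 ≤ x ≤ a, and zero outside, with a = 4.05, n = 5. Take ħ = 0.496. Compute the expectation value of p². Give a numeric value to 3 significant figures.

3.70

p² ψ = −ħ² d²ψ/dx²; ⟨p²⟩ = −ħ² ∫ ψ*·ψ'' dx.
d/dx sin(nπx/a) = (nπ/a)·cos(nπx/a) and d²/dx² sin(nπx/a) = −(nπ/a)²·sin(nπx/a); on 0 ≤ x ≤ a, ∫sin²(nπx/a) dx = a/2 and ∫sin(nπx/a)·cos(nπx/a) dx = 0.
⟨p²⟩ = 3.7008.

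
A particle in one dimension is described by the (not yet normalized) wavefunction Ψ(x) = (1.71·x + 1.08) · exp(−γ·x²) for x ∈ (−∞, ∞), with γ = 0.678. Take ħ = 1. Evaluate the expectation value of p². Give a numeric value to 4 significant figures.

1.329

p² Ψ = −ħ² d²Ψ/dx²; ⟨p²⟩ = −ħ² ∫ Ψ*·Ψ'' dx / ∫|Ψ|² dx.
Expand each integrand as polynomial × e^(−2γx²) and use ∫x^(2j)·e^(−2γx²) dx = (2j−1)!!/(4γ)^j · √(π/(2γ)), odd powers → 0; here √(π/(2γ)) = 1.5221. Differentiate with the product rule, d/dx e^(−γx²) = −2γx·e^(−γx²).
State is unnormalized: ∫|Ψ|² dx = 3.4165, and ∫Ψ*·(−ħ² Ψ'') dx = 4.5418, so ⟨p²⟩ = 4.5418 / 3.4165.
⟨p²⟩ = 1.3294.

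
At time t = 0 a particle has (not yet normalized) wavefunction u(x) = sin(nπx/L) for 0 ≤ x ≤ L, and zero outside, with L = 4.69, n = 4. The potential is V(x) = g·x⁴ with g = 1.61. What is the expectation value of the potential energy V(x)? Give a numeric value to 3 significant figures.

⟨V⟩ = ∫ V(x)·|u|² dx / ∫|u|² dx.
With sin²θ = (1 − cos2θ)/2 on 0 ≤ x ≤ L: ∫sin²(nπx/L) dx = L/2, ∫x·sin²(nπx/L) dx = L²/4, ∫x²·sin²(nπx/L) dx = L³·(1/6 − 1/(4n²π²)); higher powers xᵏ the same way, integrating xᵏ·cos(2nπx/L) by parts.
State is unnormalized: ∫|u|² dx = 2.3450, and ∫u*·V(x)·u dx = 353.88, so ⟨V⟩ = 353.88 / 2.3450.
⟨V⟩ = 150.91.

151.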